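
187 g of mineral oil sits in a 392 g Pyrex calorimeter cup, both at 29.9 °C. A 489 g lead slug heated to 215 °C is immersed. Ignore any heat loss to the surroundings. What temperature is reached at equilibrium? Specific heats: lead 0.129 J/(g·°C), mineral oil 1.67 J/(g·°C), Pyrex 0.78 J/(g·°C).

With ΣQ=0 the equilibrium temperature is the m·c-weighted mean:
T_f = (63.08×215 + 312.29×29.9 + 305.76×29.9) / (63.08 + 312.29 + 305.76)
    = 32042 / 681.13 ≈ 47.04 °C

T_f ≈ 47.0 °C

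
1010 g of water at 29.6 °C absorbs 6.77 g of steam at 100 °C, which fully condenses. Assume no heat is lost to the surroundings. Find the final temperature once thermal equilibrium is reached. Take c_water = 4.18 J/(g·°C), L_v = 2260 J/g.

T_f ≈ 33.7 °C

Conservation of energy gives ΣQ = 0:
steam→water at 100 °C releases m L_v = 6.77×2260 = 15300
  condensed water 100 °C→T: 28.3(T − 100)
  water warms: 1010×4.18×(T − 29.6) = 4221.8(T − 29.6)
4250.1 T = 15300 + 2829.9 + 124965 = 143095
T ≈ 33.67 °C (< 100 °C, so full condensation is consistent).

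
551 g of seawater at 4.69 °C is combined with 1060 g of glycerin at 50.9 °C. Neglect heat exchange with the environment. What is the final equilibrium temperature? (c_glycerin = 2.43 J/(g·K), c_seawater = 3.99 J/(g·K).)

T_f ≈ 29.6 °C

T_f = Σ m_i c_i T_i / Σ m_i c_i:
T_f = (2575.8×50.9 + 2198.5×4.69) / (2575.8 + 2198.5)
    = 141419 / 4774.3 ≈ 29.62 °C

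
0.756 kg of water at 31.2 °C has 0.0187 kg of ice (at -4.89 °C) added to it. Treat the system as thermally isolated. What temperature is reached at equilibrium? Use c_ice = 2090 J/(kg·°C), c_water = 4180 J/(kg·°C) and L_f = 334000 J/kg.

Energy conservation, ΣQ = 0:
ice -4.89→0 °C: 0.0187×2090×4.89 = 191.12
  melt ice: 0.0187×334000 = 6245.8
  meltwater 0→T: 0.0187×4180×T = 78.17 T
  water cools: 0.756×4180×(T − 31.2) = 3160.1(T − 31.2)
3238.2 T = 98594 − 6436.9 = 92158
T ≈ 28.46 °C (positive, so assuming full melt was valid).

T_f ≈ 28.5 °C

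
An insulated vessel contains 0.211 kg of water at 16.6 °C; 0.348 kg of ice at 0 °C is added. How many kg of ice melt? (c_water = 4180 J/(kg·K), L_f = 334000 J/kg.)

Heat available from the water dropping to 0 °C: 0.211×4180×16.6 = 14641 J.
Melting all 0.348 kg of ice would need 0.348×334000 = 116232 J.
Since 14641 < 116232 J, not all the ice melts; equilibrium is at 0 °C.
m_melt = 14641 / L_f = 0.04383 kg.

m_melted ≈ 0.0438 kg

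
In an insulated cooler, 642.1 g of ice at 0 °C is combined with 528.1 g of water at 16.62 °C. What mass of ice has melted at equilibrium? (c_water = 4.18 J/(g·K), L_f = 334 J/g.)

Heat available from the water dropping to 0 °C: 528.1×4.18×16.62 = 36688 J.
Fully melting the ice requires m_ice L_f = 642.1×334 = 214461 J.
36688 J < 214461 J, so only part of the ice melts and the system sits at 0 °C.
Mass melted = 36688/334 ≈ 109.8 g.

m_melted ≈ 110 g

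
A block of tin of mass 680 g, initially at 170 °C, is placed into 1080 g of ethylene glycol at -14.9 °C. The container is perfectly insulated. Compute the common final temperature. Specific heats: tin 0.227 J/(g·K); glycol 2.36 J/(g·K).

T_f ≈ -4.3 °C

With ΣQ=0 the equilibrium temperature is the m·c-weighted mean:
T_f = (154.36*170 + 2548.8*(-14.9)) / (154.36 + 2548.8)
    = -11736 / 2703.2 ≈ -4.34 °C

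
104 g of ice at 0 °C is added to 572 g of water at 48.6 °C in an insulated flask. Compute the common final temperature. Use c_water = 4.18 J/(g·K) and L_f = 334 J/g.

T_f ≈ 28.8 °C

Sum of m c ΔT and latent-heat terms is zero:
fusion: m_ice L_f = 104×334 = 34736
  meltwater 0→T: 104×4.18×T = 434.72 T
  water: 2391(T − 48.6)
2825.7 T = 116201 − 34736 = 81465
T ≈ 28.83 °C. Since T > 0 °C, the all-ice-melts assumption holds.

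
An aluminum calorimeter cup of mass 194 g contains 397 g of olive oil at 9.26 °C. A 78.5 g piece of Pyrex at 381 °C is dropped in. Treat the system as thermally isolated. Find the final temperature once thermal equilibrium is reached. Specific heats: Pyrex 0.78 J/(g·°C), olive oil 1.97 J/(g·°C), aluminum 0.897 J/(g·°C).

Setting the total heat transfer to zero:
78.5·0.78·(T − 381) + 397·1.97·(T − 9.26) + 194·0.897·(T − 9.26) = 0
61.23(T − 381) + 782.09(T − 9.26) + 174.02(T − 9.26) = 0
(61.23 + 782.09 + 174.02) T = 61.23·381 + 782.09·9.26 + 174.02·9.26
T = 32182 / 1017.3 = 31.6 °C

T_f ≈ 31.6 °C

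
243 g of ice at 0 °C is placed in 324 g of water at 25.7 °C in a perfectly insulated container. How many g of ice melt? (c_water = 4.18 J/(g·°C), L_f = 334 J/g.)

m_melted ≈ 104 g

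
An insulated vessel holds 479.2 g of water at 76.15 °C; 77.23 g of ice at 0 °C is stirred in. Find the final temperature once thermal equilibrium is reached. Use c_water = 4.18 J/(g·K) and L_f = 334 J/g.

T_f ≈ 54.5 °C

Setting the total heat transfer to zero:
fusion: m_ice L_f = 77.23·334 = 25795
  meltwater 0→T: 77.23·4.18·T = 322.82 T
  water cools: 479.2·4.18·(T − 76.15) = 2003.1(T − 76.15)
2325.9 T = 152533 − 25795 = 126738
T ≈ 54.49 °C. Since T > 0 °C, the all-ice-melts assumption holds.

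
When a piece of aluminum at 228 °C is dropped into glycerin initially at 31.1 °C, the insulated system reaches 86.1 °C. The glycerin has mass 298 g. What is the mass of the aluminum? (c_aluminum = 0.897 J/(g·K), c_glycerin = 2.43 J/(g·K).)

|Q_aluminum| = |Q_glycerin|:
m·0.897·(228 − 86.1) = 298·2.43·(86.1 − 31.1)
127.28 m = 39828  ⇒  m ≈ 312.9 g

m ≈ 313 g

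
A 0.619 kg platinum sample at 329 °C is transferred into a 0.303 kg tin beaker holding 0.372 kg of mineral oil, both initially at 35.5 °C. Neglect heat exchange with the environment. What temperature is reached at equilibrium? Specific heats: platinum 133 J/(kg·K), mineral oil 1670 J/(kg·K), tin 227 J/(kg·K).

T_f ≈ 66.8 °C

Heat gained plus heat lost sum to zero:
0.619×133×(T − 329) + 0.372×1670×(T − 35.5) + 0.303×227×(T − 35.5) = 0
(82.33 + 621.24 + 68.78) T = 82.33×329 + 621.24×35.5 + 68.78×35.5
T = 51581/772.35 ≈ 66.79 °C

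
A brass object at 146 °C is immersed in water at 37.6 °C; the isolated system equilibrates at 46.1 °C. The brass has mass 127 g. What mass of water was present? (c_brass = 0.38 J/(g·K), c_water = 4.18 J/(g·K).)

|Q_brass| = |Q_water|:
127×0.38×(146 − 46.1) = m×4.18×(46.1 − 37.6)
35.53 m = 4821.2  ⇒  m ≈ 135.7 g

m ≈ 136 g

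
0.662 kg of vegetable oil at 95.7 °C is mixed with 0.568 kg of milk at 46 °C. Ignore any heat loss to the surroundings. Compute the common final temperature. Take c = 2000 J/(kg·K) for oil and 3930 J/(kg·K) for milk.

T_f ≈ 64.5 °C

Heat lost by the oil equals heat gained by the milk:
0.662·2000·(95.7 − T) = 0.568·3930·(T − 46)
1324(95.7 − T) = 2232.2(T − 46)
3556.2 T = 229390  ⇒  T ≈ 64.50 °C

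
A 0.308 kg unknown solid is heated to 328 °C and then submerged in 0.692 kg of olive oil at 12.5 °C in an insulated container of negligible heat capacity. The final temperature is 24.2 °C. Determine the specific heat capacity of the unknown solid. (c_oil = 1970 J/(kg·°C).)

c ≈ 170 J/(kg·°C)

m_s c (T_s − T_f) = m_oil c_oil (T_f − T_0):
0.308·c·(328 − 24.2) = 0.692·1970·(24.2 − 12.5)
93.57 c = 15950  ⇒  c ≈ 170.5 J/(kg·°C)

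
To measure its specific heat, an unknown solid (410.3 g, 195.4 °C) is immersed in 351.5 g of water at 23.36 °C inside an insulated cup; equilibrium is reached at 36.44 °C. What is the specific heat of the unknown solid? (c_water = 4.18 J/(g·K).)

c ≈ 0.295 J/(g·K)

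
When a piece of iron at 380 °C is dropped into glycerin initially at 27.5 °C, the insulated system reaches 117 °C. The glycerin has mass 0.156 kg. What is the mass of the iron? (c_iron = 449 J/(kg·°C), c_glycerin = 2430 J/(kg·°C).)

Heat lost by the iron = heat gained by the glycerin:
m·449·(380 − 117) = 0.156·2430·(117 − 27.5)
118087 m = 33928  ⇒  m ≈ 0.2873 kg

m ≈ 0.287 kg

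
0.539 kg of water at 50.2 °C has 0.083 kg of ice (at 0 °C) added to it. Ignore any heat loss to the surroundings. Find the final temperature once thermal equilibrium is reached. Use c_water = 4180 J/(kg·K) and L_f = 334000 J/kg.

Sum of m c ΔT and latent-heat terms is zero:
fusion: m_ice L_f = 0.083·334000 = 27722
  meltwater 0→T: 0.083·4180·T = 346.94 T
  water: 2253(T − 50.2)
2600 T = 113102 − 27722 = 85380
T ≈ 32.84 °C (positive, so assuming full melt was valid).

T_f ≈ 32.8 °C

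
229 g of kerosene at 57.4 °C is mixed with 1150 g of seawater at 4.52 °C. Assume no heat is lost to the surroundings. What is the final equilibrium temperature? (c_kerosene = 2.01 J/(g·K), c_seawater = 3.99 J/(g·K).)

T_f ≈ 9.3 °C

Taking heat into each body as positive, Σ m c ΔT = 0:
229*2.01*(T − 57.4) + 1150*3.99*(T − 4.52) = 0
460.29(T − 57.4) + 4588.5(T − 4.52) = 0
(460.29 + 4588.5) T = 460.29*57.4 + 4588.5*4.52
T ≈ 9.34 °C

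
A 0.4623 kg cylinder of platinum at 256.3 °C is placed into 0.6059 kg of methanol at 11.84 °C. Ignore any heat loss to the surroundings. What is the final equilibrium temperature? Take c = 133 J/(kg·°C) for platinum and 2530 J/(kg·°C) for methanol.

T_f ≈ 21.3 °C

T_f is the heat-capacity-weighted average of the initial temperatures:
T_f = (61.49*256.3 + 1532.9*11.84) / (61.49 + 1532.9)
    = 33909 / 1594.4 ≈ 21.27 °C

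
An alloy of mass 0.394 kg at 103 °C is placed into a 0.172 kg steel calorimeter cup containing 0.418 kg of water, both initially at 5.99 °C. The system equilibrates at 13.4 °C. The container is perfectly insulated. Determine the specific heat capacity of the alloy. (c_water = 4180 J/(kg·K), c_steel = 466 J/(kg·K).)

c ≈ 384 J/(kg·K)

Taking heat into each body as positive, Σ m c ΔT = 0:
0.394×c×(13.4 − 103) + 0.418×4180×(13.4 − 5.99) + 0.172×466×(13.4 − 5.99) = 0
-35.3 c = -13541
c = -13541/-35.3 ≈ 383.6 J/(kg·K)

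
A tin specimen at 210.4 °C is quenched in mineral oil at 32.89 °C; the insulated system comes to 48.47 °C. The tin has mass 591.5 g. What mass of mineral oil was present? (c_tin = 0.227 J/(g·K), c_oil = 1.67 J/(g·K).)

Heat lost by the tin = heat gained by the oil:
591.5×0.227×(210.4 − 48.47) = m×1.67×(48.47 − 32.89)
26.02 m = 21742  ⇒  m ≈ 835.6 g

m ≈ 836 g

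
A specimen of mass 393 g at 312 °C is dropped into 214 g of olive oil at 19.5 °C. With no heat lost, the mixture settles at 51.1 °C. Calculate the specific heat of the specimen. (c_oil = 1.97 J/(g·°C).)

m_s c (T_s − T_f) = m_oil c_oil (T_f − T_0):
393·c·(312 − 51.1) = 214·1.97·(51.1 − 19.5)
102534 c = 13322  ⇒  c ≈ 0.1299 J/(g·°C)

c ≈ 0.13 J/(g·°C)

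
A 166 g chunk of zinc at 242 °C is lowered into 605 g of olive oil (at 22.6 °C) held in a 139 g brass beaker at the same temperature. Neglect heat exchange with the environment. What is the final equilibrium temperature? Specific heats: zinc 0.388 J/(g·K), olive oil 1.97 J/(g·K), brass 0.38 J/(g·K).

T_f ≈ 33.4 °C

T_f = Σ m_i c_i T_i / Σ m_i c_i:
T_f = (64.41×242 + 1191.8×22.6 + 52.82×22.6) / (64.41 + 1191.8 + 52.82)
    = 43716 / 1309.1 ≈ 33.39 °C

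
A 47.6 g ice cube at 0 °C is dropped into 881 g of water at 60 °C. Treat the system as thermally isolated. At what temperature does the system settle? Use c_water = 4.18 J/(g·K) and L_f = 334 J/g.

Sum of m c ΔT and latent-heat terms is zero:
melt ice: 47.6·334 = 15898; meltwater 0→T: 47.6·4.18·T = 198.97 T; water cools: 881·4.18·(T − 60) = 3682.6(T − 60)
3881.5 T = 220955 − 15898 = 205056
T ≈ 52.83 °C (positive, so assuming full melt was valid).

T_f ≈ 52.8 °C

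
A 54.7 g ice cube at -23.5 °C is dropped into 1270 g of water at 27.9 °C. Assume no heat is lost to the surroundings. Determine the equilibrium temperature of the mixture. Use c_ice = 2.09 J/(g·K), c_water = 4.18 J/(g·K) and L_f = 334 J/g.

T_f ≈ 23.0 °C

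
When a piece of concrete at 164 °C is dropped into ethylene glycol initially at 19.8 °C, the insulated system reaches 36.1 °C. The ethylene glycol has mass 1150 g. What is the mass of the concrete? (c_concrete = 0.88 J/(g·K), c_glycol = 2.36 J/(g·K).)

m ≈ 393 g

|Q_concrete| = |Q_glycol|:
m×0.88×(164 − 36.1) = 1150×2.36×(36.1 − 19.8)
112.55 m = 44238  ⇒  m ≈ 393 g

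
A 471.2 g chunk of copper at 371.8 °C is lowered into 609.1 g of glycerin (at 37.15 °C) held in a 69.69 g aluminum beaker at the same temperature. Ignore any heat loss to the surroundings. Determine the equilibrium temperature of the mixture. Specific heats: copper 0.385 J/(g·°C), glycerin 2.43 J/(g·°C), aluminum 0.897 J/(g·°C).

T_f ≈ 72.4 °C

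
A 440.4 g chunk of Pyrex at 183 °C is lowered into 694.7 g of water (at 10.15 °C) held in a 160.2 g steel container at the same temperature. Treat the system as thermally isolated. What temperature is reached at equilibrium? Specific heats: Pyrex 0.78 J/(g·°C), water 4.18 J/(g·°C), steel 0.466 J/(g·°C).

T_f ≈ 28.0 °C

With ΣQ=0 the equilibrium temperature is the m·c-weighted mean:
T_f = (343.51*183 + 2903.8*10.15 + 74.65*10.15) / (343.51 + 2903.8 + 74.65)
    = 93094 / 3322 ≈ 28.02 °C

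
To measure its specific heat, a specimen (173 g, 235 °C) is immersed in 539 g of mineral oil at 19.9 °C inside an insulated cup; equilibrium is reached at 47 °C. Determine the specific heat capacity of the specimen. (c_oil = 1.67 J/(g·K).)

Heat lost by the specimen = heat gained by the oil:
173×c×(235 − 47) = 539×1.67×(47 − 19.9)
32524 c = 24394  ⇒  c ≈ 0.75 J/(g·K)

c ≈ 0.75 J/(g·K)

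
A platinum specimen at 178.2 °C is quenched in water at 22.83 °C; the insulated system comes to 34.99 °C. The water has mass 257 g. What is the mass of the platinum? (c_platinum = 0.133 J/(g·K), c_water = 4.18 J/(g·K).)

m ≈ 686 g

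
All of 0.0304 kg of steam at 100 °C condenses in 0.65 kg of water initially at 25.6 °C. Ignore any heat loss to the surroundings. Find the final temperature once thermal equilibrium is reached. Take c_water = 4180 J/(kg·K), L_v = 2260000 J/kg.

Sum of m c ΔT and latent-heat terms is zero:
condense steam: −0.0304×2260000 = −68704
  condensed water 100 °C→T: 127.07(T − 100)
  water warms: 0.65×4180×(T − 25.6) = 2717(T − 25.6)
2844.1 T = 68704 + 12707 + 69555 = 150966
T ≈ 53.08 °C, under the boiling point, so the assumption holds.

T_f ≈ 53.1 °C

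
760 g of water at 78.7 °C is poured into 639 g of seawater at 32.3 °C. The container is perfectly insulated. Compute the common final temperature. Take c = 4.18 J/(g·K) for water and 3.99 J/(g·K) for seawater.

T_f ≈ 58.0 °C

Energy conservation, ΣQ = 0:
760*4.18*(T − 78.7) + 639*3.99*(T − 32.3) = 0
5726.4 T = 332367
T ≈ 58.04 °C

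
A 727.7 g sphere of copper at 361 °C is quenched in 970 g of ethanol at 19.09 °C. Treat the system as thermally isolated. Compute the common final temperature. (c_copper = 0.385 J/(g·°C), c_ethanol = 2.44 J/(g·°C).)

T_f ≈ 55.3 °C

Set heat shed by the hot body equal to heat absorbed by the cold body:
727.7×0.385×(361 − T) = 970×2.44×(T − 19.09)
280.16(361 − T) = 2366.8(T − 19.09)
2647 T = 146322  ⇒  T ≈ 55.28 °C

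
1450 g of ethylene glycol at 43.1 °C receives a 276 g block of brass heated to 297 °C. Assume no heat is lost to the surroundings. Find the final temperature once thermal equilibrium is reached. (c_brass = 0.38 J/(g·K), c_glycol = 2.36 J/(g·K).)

T_f ≈ 50.7 °C

Set heat shed by the hot body equal to heat absorbed by the cold body:
276·0.38·(297 − T) = 1450·2.36·(T − 43.1)
104.88(297 − T) = 3422(T − 43.1)
3526.9 T = 178638  ⇒  T ≈ 50.65 °C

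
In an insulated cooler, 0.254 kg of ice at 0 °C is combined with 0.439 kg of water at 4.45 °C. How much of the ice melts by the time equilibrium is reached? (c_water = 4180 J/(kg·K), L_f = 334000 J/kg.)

Water can give up m c ΔT = 0.439×4180×4.45 = 8165.8 J before reaching 0 °C.
Melting all 0.254 kg of ice would need 0.254×334000 = 84836 J.
Since 8165.8 < 84836 J, not all the ice melts; equilibrium is at 0 °C.
m_melted×334000 = 8165.8  ⇒  m_melted ≈ 0.02445 kg.

m_melted ≈ 0.0244 kg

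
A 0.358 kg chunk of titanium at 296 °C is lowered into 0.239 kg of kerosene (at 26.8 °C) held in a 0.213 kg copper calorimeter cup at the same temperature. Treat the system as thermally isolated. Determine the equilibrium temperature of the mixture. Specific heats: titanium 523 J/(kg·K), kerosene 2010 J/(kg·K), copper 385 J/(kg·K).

T_f ≈ 94.0 °C

T_f is the heat-capacity-weighted average of the initial temperatures:
T_f = (187.23×296 + 480.39×26.8 + 82×26.8) / (187.23 + 480.39 + 82)
    = 70493 / 749.63 ≈ 94.04 °C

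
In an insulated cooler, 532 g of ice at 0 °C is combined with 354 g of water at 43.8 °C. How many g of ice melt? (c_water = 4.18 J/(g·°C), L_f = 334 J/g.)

Heat available from the water dropping to 0 °C: 354×4.18×43.8 = 64812 J.
To melt every bit of ice: 532×334 = 177688 J.
64812 J < 177688 J, so only part of the ice melts and the system sits at 0 °C.
Mass melted = 64812/334 ≈ 194 g.

m_melted ≈ 194 g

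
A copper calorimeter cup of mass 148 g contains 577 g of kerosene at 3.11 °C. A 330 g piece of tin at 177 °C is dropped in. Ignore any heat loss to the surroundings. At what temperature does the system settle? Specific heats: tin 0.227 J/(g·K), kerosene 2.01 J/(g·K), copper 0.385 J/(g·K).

Setting the total heat transfer to zero:
330*0.227*(T − 177) + 577*2.01*(T − 3.11) + 148*0.385*(T − 3.11) = 0
1291.7 T = 17043
T = 17043 / 1291.7 = 13.2 °C

T_f ≈ 13.2 °C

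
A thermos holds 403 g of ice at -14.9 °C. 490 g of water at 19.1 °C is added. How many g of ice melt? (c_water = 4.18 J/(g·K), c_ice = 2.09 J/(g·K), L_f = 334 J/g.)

m_melted ≈ 79.6 g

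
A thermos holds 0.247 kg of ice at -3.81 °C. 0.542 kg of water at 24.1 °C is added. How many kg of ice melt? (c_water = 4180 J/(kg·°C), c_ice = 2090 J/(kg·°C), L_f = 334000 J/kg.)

m_melted ≈ 0.158 kg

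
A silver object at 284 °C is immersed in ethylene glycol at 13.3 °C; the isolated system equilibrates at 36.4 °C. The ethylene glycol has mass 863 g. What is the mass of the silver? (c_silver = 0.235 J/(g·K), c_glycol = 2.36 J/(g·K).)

m ≈ 809 g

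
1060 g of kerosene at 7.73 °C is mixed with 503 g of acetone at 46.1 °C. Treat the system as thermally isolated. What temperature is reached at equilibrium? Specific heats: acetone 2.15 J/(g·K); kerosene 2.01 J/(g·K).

T_f ≈ 20.6 °C

|Q_acetone| = |Q_kerosene|:
503*2.15*(46.1 − T) = 1060*2.01*(T − 7.73)
1081.5(46.1 − T) = 2130.6(T − 7.73)
3212.1 T = 66324  ⇒  T ≈ 20.65 °C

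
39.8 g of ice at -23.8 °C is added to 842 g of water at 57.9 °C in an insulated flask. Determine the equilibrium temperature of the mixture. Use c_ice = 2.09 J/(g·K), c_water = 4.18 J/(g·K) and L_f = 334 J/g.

T_f ≈ 51.1 °C

Conservation of energy gives ΣQ = 0:
ice -23.8→0 °C: 39.8·2.09·23.8 = 1979.7
  latent heat to melt: 39.8·334 = 13293
  meltwater 0→T: 39.8·4.18·T = 166.36 T
  water cools: 842·4.18·(T − 57.9) = 3519.6(T − 57.9)
3685.9 T = 203783 − 15273 = 188510
T ≈ 51.14 °C (positive, so assuming full melt was valid).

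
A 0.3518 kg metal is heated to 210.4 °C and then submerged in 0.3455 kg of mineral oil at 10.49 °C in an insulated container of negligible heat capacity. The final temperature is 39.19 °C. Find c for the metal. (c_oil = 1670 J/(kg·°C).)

c ≈ 275 J/(kg·°C)

Net heat exchanged in the isolated system is zero:
0.3518×c×(39.19 − 210.4) + 0.3455×1670×(39.19 − 10.49) = 0
-60.23 c = -16559
c = -16559/-60.23 ≈ 274.9 J/(kg·°C)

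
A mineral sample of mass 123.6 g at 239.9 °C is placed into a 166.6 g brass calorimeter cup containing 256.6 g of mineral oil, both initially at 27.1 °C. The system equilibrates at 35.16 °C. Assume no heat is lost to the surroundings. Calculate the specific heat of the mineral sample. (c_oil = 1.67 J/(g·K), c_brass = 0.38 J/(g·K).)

Conservation of energy gives ΣQ = 0:
123.6·c·(35.16 − 239.9) + 256.6·1.67·(35.16 − 27.1) + 166.6·0.38·(35.16 − 27.1) = 0
-25306 c = -3964.1
c = -3964.1/-25306 ≈ 0.1566 J/(g·K)

c ≈ 0.157 J/(g·K)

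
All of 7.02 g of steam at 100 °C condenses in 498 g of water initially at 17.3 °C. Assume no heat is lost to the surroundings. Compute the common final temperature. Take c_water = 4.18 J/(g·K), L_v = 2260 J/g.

T_f ≈ 26.0 °C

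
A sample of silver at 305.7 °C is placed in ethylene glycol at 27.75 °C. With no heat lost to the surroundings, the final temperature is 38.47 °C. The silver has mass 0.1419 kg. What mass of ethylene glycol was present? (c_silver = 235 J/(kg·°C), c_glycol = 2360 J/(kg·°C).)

Setting the total heat transfer to zero:
0.1419·235·(38.47 − 305.7) + m·2360·(38.47 − 27.75) = 0
25299 m = 8911.2
m = 8911.2/25299 ≈ 0.3522 kg

m ≈ 0.352 kg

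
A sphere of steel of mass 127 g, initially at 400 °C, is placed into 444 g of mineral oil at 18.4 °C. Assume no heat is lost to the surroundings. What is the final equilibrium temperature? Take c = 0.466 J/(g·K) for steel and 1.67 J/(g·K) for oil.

Heat lost by the steel equals heat gained by the oil:
127×0.466×(400 − T) = 444×1.67×(T − 18.4)
59.18(400 − T) = 741.48(T − 18.4)
800.66 T = 37316  ⇒  T ≈ 46.61 °C

T_f ≈ 46.6 °C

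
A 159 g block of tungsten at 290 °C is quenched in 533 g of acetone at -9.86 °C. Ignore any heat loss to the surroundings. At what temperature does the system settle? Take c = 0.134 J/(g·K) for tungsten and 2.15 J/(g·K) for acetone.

T_f is the heat-capacity-weighted average of the initial temperatures:
T_f = (21.31×290 + 1146×(-9.86)) / (21.31 + 1146)
    = -5120.3 / 1167.3 ≈ -4.39 °C

T_f ≈ -4.4 °C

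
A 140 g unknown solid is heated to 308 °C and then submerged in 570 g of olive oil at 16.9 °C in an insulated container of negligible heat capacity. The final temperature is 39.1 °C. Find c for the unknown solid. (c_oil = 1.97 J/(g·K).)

c ≈ 0.662 J/(g·K)

Energy conservation, ΣQ = 0:
140×c×(39.1 − 308) + 570×1.97×(39.1 − 16.9) = 0
-37646 c = -24928
c = -24928/-37646 ≈ 0.6622 J/(g·K)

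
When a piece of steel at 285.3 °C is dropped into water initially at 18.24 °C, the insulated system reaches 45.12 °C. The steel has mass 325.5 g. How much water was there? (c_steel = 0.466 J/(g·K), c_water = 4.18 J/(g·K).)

m ≈ 324 g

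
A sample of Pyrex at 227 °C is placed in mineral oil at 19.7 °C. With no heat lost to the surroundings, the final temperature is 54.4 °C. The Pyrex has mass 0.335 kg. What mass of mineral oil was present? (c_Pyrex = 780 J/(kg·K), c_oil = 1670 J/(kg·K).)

m ≈ 0.778 kg

Setting the total heat transfer to zero:
0.335·780·(54.4 − 227) + m·1670·(54.4 − 19.7) = 0
57949 m = 45100
m = 45100/57949 ≈ 0.7783 kg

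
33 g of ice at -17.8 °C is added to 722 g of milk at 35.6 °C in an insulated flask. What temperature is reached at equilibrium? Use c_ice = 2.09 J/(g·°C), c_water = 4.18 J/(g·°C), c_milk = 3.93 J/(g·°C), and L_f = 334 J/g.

T_f ≈ 29.8 °C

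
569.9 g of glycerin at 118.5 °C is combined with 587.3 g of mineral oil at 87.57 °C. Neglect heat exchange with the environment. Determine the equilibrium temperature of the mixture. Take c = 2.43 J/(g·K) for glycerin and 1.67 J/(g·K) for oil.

T_f ≈ 105.7 °C

Heat lost by the glycerin equals heat gained by the oil:
569.9·2.43·(118.5 − T) = 587.3·1.67·(T − 87.57)
1384.9(118.5 − T) = 980.79(T − 87.57)
2365.6 T = 249993  ⇒  T ≈ 105.68 °C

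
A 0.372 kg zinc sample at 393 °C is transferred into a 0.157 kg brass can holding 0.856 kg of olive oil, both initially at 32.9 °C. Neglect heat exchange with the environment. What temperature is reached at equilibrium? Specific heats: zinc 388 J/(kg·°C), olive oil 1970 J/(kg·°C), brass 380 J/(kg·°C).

Heat gained plus heat lost sum to zero:
0.372*388*(T − 393) + 0.856*1970*(T − 32.9) + 0.157*380*(T − 32.9) = 0
1890.3 T = 114167
T = 114167 / 1890.3 = 60.4 °C

T_f ≈ 60.4 °C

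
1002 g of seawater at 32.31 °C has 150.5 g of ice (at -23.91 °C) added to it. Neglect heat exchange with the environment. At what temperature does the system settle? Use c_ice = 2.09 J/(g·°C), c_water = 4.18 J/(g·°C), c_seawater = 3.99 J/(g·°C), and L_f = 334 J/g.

T_f ≈ 15.4 °C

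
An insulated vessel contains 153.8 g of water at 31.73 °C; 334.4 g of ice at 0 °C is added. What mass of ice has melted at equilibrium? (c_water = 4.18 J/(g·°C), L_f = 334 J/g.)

m_melted ≈ 61.1 g

Cooling the water to 0 °C releases 153.8·4.18·31.73 = 20399 J.
Melting all 334.4 g of ice would need 334.4·334 = 111690 J.
That's not enough to melt it all — equilibrium is at 0 °C with ice remaining.
Mass melted = 20399/334 ≈ 61.07 g.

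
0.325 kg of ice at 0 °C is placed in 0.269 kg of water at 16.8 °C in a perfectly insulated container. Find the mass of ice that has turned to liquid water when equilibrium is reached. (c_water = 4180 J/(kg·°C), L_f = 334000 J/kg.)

m_melted ≈ 0.0566 kg

Cooling the water to 0 °C releases 0.269×4180×16.8 = 18890 J.
Fully melting the ice requires m_ice L_f = 0.325×334000 = 108550 J.
Since 18890 < 108550 J, not all the ice melts; equilibrium is at 0 °C.
Mass melted = 18890/334000 ≈ 0.05656 kg.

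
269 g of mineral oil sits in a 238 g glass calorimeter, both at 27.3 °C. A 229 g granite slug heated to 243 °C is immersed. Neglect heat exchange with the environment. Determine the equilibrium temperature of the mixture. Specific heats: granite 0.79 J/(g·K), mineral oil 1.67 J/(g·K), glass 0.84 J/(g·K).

Let T be the final temperature. ΣQ_i = 0:
229·0.79·(T − 243) + 269·1.67·(T − 27.3) + 238·0.84·(T − 27.3) = 0
180.91(T − 243) + 449.23(T − 27.3) + 199.92(T − 27.3) = 0
830.06 T = 61683
T = 61683/830.06 ≈ 74.31 °C

T_f ≈ 74.3 °C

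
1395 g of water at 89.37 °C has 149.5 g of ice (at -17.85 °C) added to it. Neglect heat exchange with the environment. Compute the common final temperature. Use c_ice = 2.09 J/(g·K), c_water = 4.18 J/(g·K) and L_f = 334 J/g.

Energy balance with sensible and latent terms:
ice -17.85→0 °C: 149.5·2.09·17.85 = 5577.3
  latent heat to melt: 149.5·334 = 49933
  meltwater 0→T: 149.5·4.18·T = 624.91 T
  water cools: 1395·4.18·(T − 89.37) = 5831.1(T − 89.37)
6456 T = 521125 − 55510 = 465615
T ≈ 72.12 °C. Since T > 0 °C, the all-ice-melts assumption holds.

T_f ≈ 72.1 °C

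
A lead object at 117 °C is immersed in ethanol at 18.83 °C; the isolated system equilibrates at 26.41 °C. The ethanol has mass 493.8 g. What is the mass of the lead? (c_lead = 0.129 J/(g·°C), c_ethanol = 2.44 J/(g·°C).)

Setting the total heat transfer to zero:
m×0.129×(26.41 − 117) + 493.8×2.44×(26.41 − 18.83) = 0
-11.69 m = -9132.9
m = -9132.9/-11.69 ≈ 781.5 g

m ≈ 782 g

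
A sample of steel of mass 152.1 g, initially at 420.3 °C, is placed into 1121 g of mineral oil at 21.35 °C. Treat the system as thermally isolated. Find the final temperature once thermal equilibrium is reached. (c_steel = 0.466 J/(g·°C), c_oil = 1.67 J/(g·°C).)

Heat lost by the steel equals heat gained by the oil:
152.1·0.466·(420.3 − T) = 1121·1.67·(T − 21.35)
70.88(420.3 − T) = 1872.1(T − 21.35)
1942.9 T = 69759  ⇒  T ≈ 35.90 °C

T_f ≈ 35.9 °C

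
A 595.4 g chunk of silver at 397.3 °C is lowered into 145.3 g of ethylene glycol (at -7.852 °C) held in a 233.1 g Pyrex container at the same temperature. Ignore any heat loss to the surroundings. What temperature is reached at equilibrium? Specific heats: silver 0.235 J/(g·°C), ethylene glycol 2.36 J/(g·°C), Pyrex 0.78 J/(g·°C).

T_f ≈ 77.4 °C

Let T be the final temperature. ΣQ_i = 0:
595.4*0.235*(T − 397.3) + 145.3*2.36*(T − (-7.852)) + 233.1*0.78*(T − (-7.852)) = 0
139.92(T − 397.3) + 342.91(T − (-7.852)) + 181.82(T − (-7.852)) = 0
(139.92 + 342.91 + 181.82) T = 139.92*397.3 + 342.91*(-7.852) + 181.82*(-7.852)
T = 51470/664.64 ≈ 77.44 °C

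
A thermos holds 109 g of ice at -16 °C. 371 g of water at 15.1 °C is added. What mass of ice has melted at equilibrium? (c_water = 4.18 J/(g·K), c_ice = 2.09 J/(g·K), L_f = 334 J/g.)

m_melted ≈ 59.2 g

Cooling the water to 0 °C releases 371·4.18·15.1 = 23417 J.
Of that, 109·2.09·16 = 3645 J goes to bring the ice to 0 °C, leaving 19772 J.
Fully melting the ice requires m_ice L_f = 109·334 = 36406 J.
19772 J < 36406 J, so only part of the ice melts and the system sits at 0 °C.
m_melted·334 = 19772  ⇒  m_melted ≈ 59.2 g.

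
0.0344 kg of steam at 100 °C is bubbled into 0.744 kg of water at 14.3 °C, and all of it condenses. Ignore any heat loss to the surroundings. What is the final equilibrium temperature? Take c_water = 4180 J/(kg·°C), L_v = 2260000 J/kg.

T_f ≈ 42.0 °C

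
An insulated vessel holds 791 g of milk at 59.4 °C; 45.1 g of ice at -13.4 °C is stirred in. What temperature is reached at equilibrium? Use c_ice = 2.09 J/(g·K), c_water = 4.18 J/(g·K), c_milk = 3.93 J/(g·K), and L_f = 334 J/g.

T_f ≈ 51.1 °C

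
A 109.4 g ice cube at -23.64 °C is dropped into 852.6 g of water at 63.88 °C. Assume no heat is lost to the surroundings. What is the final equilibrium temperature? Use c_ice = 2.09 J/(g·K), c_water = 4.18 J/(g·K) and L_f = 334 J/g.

T_f ≈ 46.2 °C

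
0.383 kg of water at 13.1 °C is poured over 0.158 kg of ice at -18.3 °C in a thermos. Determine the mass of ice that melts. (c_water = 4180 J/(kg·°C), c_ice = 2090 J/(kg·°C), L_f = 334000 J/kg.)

Water can give up m c ΔT = 0.383×4180×13.1 = 20972 J before reaching 0 °C.
Of that, 0.158×2090×18.3 = 6043 J goes to bring the ice to 0 °C, leaving 14929 J.
To melt every bit of ice: 0.158×334000 = 52772 J.
That's not enough to melt it all — equilibrium is at 0 °C with ice remaining.
m_melted×334000 = 14929  ⇒  m_melted ≈ 0.0447 kg.

m_melted ≈ 0.0447 kg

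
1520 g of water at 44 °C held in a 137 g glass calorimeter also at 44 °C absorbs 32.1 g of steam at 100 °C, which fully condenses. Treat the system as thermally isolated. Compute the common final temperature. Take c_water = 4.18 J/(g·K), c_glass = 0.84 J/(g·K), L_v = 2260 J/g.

T_f ≈ 56.1 °C

Energy conservation, ΣQ = 0:
condense steam: −32.1·2260 = −72546; condensed water 100 °C→T: 134.18(T − 100); original water: 6353.6(T − 44); glass cup: 137·0.84·(T − 44) = 115.08(T − 44)
6602.9 T = 72546 + 13418 + 284622 = 370586
T ≈ 56.13 °C, under the boiling point, so the assumption holds.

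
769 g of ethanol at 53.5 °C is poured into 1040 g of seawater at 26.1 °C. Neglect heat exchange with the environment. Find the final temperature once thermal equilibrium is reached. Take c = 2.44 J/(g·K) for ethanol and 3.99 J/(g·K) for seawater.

Energy conservation, ΣQ = 0:
769·2.44·(T − 53.5) + 1040·3.99·(T − 26.1) = 0
6026 T = 208690
T = 208690/6026 ≈ 34.63 °C

T_f ≈ 34.6 °C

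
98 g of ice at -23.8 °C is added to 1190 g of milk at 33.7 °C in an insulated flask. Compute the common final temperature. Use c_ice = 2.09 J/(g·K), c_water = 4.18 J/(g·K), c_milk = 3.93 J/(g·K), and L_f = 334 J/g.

T_f ≈ 23.6 °C

Energy conservation, ΣQ = 0:
ice -23.8→0 °C: 98·2.09·23.8 = 4874.7; fusion: m_ice L_f = 98·334 = 32732; warm the meltwater: 409.64 T; milk cools: 1190·3.93·(T − 33.7) = 4676.7(T − 33.7)
5086.3 T = 157605 − 37607 = 119998
T ≈ 23.59 °C (positive, so assuming full melt was valid).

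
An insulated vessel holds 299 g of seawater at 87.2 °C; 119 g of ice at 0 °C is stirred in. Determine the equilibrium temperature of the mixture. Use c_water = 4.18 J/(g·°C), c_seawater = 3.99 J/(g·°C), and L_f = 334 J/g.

Net heat exchanged in the isolated system is zero:
fusion: m_ice L_f = 119·334 = 39746; meltwater 0→T: 119·4.18·T = 497.42 T; seawater: 1193(T − 87.2)
1690.4 T = 104030 − 39746 = 64284
T ≈ 38.03 °C. Since T > 0 °C, the all-ice-melts assumption holds.

T_f ≈ 38.0 °C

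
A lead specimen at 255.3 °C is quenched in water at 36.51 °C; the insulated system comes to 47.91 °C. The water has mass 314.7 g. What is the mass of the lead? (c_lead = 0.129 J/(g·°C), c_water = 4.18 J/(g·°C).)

m ≈ 561 g

Let T be the final temperature. ΣQ_i = 0:
m×0.129×(47.91 − 255.3) + 314.7×4.18×(47.91 − 36.51) = 0
-26.75 m = -14996
m = -14996/-26.75 ≈ 560.5 g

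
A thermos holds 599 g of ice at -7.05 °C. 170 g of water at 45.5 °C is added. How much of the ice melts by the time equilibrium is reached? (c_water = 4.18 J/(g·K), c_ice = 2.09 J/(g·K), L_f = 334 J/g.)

m_melted ≈ 70.4 g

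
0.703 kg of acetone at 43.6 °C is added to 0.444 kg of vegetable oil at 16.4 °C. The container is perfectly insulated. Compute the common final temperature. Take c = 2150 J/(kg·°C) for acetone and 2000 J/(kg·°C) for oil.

T_f ≈ 33.5 °C

Let T be the final temperature. ΣQ_i = 0:
0.703·2150·(T − 43.6) + 0.444·2000·(T − 16.4) = 0
1511.4(T − 43.6) + 888(T − 16.4) = 0
2399.4 T = 80462
T ≈ 33.53 °C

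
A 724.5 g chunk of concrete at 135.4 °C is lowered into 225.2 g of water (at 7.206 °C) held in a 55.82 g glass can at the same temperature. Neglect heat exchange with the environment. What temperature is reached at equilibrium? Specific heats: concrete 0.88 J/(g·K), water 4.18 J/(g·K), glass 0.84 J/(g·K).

Heat gained plus heat lost sum to zero:
724.5*0.88*(T − 135.4) + 225.2*4.18*(T − 7.206) + 55.82*0.84*(T − 7.206) = 0
637.56(T − 135.4) + 941.34(T − 7.206) + 46.89(T − 7.206) = 0
1625.8 T = 93447
T = 93447 / 1625.8 = 57.5 °C

T_f ≈ 57.5 °C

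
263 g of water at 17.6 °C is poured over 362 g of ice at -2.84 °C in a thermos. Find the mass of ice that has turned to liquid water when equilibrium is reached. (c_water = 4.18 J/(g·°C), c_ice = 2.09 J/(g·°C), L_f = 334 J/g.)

Heat available from the water dropping to 0 °C: 263×4.18×17.6 = 19348 J.
Of that, 362×2.09×2.84 = 2148.7 J goes to bring the ice to 0 °C, leaving 17200 J.
To melt every bit of ice: 362×334 = 120908 J.
17200 J < 120908 J, so only part of the ice melts and the system sits at 0 °C.
Mass melted = 17200/334 ≈ 51.5 g.

m_melted ≈ 51.5 g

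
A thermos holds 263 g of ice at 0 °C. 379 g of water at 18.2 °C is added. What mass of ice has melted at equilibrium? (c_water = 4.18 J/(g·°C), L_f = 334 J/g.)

m_melted ≈ 86.3 g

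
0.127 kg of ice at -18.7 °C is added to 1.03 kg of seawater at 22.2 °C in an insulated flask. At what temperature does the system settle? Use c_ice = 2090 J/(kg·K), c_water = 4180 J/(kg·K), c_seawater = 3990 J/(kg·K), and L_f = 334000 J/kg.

T_f ≈ 9.5 °C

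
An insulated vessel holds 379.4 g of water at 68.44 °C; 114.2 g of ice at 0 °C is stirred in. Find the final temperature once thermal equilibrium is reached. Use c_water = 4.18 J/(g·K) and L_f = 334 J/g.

T_f ≈ 34.1 °C

Setting the total heat transfer to zero:
fusion: m_ice L_f = 114.2×334 = 38143
  meltwater 0→T: 114.2×4.18×T = 477.36 T
  water: 1585.9(T − 68.44)
2063.2 T = 108538 − 38143 = 70396
T ≈ 34.12 °C (positive, so assuming full melt was valid).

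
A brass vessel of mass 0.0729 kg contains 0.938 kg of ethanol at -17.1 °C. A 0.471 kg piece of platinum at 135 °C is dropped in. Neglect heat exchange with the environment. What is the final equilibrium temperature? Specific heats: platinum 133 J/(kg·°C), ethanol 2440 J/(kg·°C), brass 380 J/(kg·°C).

T_f ≈ -13.1 °C

Setting the total heat transfer to zero:
0.471×133×(T − 135) + 0.938×2440×(T − (-17.1)) + 0.0729×380×(T − (-17.1)) = 0
62.64(T − 135) + 2288.7(T − (-17.1)) + 27.7(T − (-17.1)) = 0
2379.1 T = -31154
T ≈ -13.10 °C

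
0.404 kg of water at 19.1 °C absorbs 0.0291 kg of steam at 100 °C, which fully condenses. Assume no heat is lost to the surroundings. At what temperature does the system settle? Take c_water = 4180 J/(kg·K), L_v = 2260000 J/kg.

T_f ≈ 60.9 °C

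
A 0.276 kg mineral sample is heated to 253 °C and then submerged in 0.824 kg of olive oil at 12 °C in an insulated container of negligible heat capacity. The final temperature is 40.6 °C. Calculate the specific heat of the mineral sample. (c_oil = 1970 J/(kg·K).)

c ≈ 792 J/(kg·K)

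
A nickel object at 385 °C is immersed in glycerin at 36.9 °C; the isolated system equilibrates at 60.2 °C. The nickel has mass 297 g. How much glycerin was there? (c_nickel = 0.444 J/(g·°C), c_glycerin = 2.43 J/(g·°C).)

m ≈ 756 g

Taking heat into each body as positive, Σ m c ΔT = 0:
297×0.444×(60.2 − 385) + m×2.43×(60.2 − 36.9) = 0
56.62 m = 42831
m = 42831/56.62 ≈ 756.5 g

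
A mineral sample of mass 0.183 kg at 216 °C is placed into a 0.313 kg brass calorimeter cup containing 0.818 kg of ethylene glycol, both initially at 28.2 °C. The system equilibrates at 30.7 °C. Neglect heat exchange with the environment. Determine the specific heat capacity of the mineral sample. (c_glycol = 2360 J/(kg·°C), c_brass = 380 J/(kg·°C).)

c ≈ 151 J/(kg·°C)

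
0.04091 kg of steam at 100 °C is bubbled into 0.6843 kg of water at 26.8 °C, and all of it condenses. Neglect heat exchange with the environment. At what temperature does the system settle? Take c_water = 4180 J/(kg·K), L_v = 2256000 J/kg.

Setting the total heat transfer to zero:
steam→water at 100 °C releases m L_v = 0.04091·2256000 = 92293; condensed water 100 °C→T: 171(T − 100); original water: 2860.4(T − 26.8)
3031.4 T = 92293 + 17100 + 76658 = 186051
T ≈ 61.38 °C — below 100 °C, confirming all the steam condensed.

T_f ≈ 61.4 °C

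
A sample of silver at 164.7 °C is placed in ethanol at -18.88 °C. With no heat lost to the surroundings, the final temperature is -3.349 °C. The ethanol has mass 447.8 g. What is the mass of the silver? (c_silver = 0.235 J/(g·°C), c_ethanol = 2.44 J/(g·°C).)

Heat gained plus heat lost sum to zero:
m×0.235×(-3.349 − 164.7) + 447.8×2.44×(-3.349 − (-18.88)) = 0
-39.49 m = -16970
m = -16970/-39.49 ≈ 429.7 g

m ≈ 430 g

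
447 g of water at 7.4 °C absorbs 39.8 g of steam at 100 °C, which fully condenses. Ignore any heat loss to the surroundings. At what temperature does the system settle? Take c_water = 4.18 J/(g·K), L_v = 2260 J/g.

T_f ≈ 59.2 °C

Taking heat into each body as positive, Σ m c ΔT = 0:
steam→water at 100 °C releases m L_v = 39.8×2260 = 89948
  condensed water 100 °C→T: 166.36(T − 100)
  water warms: 447×4.18×(T − 7.4) = 1868.5(T − 7.4)
2034.8 T = 89948 + 16636 + 13827 = 120411
T ≈ 59.18 °C — below 100 °C, confirming all the steam condensed.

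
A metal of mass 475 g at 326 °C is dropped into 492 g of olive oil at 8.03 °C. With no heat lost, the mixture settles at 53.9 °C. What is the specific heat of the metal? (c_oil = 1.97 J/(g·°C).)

c ≈ 0.344 J/(g·°C)

Setting the total heat transfer to zero:
475·c·(53.9 − 326) + 492·1.97·(53.9 − 8.03) = 0
-129248 c = -44459
c = -44459/-129248 ≈ 0.344 J/(g·°C)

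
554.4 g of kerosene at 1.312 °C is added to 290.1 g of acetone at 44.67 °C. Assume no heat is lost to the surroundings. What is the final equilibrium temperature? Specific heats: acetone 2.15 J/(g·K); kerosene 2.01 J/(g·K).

Energy conservation, ΣQ = 0:
290.1·2.15·(T − 44.67) + 554.4·2.01·(T − 1.312) = 0
623.72(T − 44.67) + 1114.3(T − 1.312) = 0
1738.1 T = 29323
T ≈ 16.87 °C

T_f ≈ 16.9 °C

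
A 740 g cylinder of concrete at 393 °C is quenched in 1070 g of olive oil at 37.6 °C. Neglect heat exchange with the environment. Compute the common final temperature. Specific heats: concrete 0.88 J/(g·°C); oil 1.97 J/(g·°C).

T_f ≈ 121.5 °C

|Q_concrete| = |Q_oil|:
740*0.88*(393 − T) = 1070*1.97*(T − 37.6)
651.2(393 − T) = 2107.9(T − 37.6)
2759.1 T = 335179  ⇒  T ≈ 121.48 °C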